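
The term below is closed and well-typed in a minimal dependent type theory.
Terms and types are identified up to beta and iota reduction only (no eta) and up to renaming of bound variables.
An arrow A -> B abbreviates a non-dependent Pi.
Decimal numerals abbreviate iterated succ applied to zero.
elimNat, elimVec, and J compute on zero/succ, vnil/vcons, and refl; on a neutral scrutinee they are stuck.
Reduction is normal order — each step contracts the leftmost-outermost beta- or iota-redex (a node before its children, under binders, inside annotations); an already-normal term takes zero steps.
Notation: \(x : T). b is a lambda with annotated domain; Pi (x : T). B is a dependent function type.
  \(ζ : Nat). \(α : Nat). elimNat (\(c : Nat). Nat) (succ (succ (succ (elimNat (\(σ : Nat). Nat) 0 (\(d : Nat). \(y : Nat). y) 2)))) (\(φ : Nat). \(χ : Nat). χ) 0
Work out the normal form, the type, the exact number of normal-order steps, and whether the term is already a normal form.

normal form:
  \(ζ : Nat). \(α : Nat). 3
inferred type:
  Nat -> Nat -> Nat
normal-order step count: 8
started in normal form: no
first redex: an elimNat iota-redex


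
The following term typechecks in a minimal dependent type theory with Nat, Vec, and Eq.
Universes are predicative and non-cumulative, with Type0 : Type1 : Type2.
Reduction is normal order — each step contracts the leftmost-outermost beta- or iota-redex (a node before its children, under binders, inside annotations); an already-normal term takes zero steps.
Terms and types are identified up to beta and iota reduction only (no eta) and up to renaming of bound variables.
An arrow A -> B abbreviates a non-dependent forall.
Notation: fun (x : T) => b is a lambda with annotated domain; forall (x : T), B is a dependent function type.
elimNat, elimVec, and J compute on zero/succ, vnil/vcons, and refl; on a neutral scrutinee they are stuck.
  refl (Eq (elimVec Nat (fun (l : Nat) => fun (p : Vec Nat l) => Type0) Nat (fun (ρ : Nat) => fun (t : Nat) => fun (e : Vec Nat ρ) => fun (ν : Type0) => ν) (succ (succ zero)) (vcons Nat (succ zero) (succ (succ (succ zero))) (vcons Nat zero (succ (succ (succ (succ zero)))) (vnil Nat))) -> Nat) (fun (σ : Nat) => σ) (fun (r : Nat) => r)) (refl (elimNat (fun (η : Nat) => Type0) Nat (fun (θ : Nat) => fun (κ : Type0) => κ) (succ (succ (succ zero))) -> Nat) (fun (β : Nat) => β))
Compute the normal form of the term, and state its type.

reduced normal form:
  refl (Eq (Nat -> Nat) (fun (l : Nat) => l) (fun (p : Nat) => p)) (refl (Nat -> Nat) (fun (ρ : Nat) => ρ))
inferred type:
  Eq (Eq (Nat -> Nat) (fun (l : Nat) => l) (fun (p : Nat) => p)) (refl (Nat -> Nat) (fun (ρ : Nat) => ρ)) (refl (Nat -> Nat) (fun (t : Nat) => t))
observation: the leftmost-outermost redex is an elimVec iota-redex, and normalization takes 21 steps.


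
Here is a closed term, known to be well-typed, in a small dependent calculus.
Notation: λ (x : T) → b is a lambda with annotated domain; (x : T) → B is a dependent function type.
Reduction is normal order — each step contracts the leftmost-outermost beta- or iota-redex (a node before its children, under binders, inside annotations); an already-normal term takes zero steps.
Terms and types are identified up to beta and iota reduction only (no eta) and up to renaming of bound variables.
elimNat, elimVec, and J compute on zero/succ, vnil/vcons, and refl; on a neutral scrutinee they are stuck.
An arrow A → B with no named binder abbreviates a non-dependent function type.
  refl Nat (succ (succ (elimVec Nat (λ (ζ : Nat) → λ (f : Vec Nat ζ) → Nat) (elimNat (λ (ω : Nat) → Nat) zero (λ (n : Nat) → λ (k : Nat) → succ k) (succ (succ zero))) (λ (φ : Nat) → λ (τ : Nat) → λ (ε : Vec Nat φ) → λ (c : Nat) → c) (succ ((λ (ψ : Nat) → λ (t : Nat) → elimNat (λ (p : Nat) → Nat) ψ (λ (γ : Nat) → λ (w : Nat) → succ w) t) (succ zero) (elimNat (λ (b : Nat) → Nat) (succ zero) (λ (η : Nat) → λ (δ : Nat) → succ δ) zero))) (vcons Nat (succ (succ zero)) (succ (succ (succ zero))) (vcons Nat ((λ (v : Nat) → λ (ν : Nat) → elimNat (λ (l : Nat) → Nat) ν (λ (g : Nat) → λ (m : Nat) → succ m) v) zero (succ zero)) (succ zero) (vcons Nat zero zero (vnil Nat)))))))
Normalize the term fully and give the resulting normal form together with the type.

resulting normal form:
  refl Nat (succ (succ (succ (succ zero))))
the term's type:
  Eq Nat (succ (succ (succ (succ zero)))) (succ (succ (succ (succ zero))))
observation: reduction starts at an elimVec iota-redex, and 23 normal-order steps reach the normal form.


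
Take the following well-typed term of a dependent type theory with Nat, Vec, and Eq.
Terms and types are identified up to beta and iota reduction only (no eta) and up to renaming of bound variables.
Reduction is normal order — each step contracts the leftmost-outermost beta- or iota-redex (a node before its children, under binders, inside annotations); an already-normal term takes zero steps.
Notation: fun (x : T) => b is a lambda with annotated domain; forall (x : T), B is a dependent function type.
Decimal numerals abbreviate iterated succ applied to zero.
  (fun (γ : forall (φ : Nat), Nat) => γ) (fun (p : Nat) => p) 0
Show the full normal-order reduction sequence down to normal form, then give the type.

normal-order reduction:
  (fun (γ : forall (φ : Nat), Nat) => γ) (fun (p : Nat) => p) 0
  ~> (fun (γ : Nat) => γ) 0
  ~> 0
type:
  Nat


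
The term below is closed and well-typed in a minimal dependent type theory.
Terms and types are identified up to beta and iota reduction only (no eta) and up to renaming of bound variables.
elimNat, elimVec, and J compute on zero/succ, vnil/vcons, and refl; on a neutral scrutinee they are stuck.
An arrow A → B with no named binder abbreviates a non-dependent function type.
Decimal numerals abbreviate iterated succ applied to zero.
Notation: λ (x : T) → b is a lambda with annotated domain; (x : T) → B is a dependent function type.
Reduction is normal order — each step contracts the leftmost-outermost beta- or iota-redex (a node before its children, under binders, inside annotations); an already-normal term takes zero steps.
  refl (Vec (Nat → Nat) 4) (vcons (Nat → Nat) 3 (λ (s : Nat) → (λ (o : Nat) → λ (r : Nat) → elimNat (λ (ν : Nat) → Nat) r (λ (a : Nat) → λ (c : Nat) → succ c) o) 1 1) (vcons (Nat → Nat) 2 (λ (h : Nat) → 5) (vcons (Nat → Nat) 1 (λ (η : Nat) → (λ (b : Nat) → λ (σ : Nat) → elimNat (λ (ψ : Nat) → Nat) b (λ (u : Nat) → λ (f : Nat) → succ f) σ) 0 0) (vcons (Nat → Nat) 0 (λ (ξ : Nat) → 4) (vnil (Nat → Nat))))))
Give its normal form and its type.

reduced normal form:
  refl (Vec (Nat → Nat) 4) (vcons (Nat → Nat) 3 (λ (s : Nat) → 2) (vcons (Nat → Nat) 2 (λ (o : Nat) → 5) (vcons (Nat → Nat) 1 (λ (r : Nat) → 0) (vcons (Nat → Nat) 0 (λ (ν : Nat) → 4) (vnil (Nat → Nat))))))
the term's type:
  Eq (Vec (Nat → Nat) 4) (vcons (Nat → Nat) 3 (λ (s : Nat) → 2) (vcons (Nat → Nat) 2 (λ (o : Nat) → 5) (vcons (Nat → Nat) 1 (λ (r : Nat) → 0) (vcons (Nat → Nat) 0 (λ (ν : Nat) → 4) (vnil (Nat → Nat)))))) (vcons (Nat → Nat) 3 (λ (a : Nat) → 2) (vcons (Nat → Nat) 2 (λ (c : Nat) → 5) (vcons (Nat → Nat) 1 (λ (h : Nat) → 0) (vcons (Nat → Nat) 0 (λ (η : Nat) → 4) (vnil (Nat → Nat))))))
observation: contracting a beta-redex first, the term normalizes in 9 steps.


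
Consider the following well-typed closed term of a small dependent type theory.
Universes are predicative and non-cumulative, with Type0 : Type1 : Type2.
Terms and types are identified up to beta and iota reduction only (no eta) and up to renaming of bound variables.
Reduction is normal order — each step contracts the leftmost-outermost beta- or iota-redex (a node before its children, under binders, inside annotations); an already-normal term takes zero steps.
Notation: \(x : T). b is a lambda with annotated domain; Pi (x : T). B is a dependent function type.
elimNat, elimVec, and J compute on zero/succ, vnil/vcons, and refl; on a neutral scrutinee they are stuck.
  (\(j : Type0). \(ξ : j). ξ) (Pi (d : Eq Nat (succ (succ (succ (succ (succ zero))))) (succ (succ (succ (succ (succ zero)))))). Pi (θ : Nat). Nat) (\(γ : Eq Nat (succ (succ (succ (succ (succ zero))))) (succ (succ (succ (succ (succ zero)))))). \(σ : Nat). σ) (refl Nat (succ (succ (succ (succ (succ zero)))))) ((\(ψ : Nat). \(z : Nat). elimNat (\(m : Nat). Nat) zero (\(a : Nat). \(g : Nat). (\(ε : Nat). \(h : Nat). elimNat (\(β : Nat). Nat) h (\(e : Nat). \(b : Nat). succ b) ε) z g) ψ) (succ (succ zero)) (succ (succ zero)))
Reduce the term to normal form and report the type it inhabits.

reduced normal form:
  succ (succ (succ (succ zero)))
inferred type:
  Nat


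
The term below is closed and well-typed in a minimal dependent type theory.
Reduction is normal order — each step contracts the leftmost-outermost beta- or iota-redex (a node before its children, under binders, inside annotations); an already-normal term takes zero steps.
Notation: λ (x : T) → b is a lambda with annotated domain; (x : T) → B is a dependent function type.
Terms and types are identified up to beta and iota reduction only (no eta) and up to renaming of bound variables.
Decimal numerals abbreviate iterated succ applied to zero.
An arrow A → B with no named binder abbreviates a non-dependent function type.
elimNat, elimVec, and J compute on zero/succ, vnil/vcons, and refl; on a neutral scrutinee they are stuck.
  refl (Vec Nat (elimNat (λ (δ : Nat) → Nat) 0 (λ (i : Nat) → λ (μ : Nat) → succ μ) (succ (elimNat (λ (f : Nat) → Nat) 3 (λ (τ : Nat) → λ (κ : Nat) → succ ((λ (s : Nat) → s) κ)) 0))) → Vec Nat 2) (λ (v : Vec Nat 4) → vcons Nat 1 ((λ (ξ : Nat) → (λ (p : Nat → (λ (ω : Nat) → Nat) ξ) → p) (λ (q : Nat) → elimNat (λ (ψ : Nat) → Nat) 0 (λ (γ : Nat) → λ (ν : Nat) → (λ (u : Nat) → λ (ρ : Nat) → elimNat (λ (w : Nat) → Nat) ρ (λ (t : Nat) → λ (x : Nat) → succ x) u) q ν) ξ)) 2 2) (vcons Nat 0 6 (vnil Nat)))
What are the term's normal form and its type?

resulting normal form:
  refl (Vec Nat 4 → Vec Nat 2) (λ (δ : Vec Nat 4) → vcons Nat 1 4 (vcons Nat 0 6 (vnil Nat)))
inferred type:
  Eq (Vec Nat 4 → Vec Nat 2) (λ (δ : Vec Nat 4) → vcons Nat 1 4 (vcons Nat 0 6 (vnil Nat))) (λ (i : Vec Nat 4) → vcons Nat 1 4 (vcons Nat 0 6 (vnil Nat)))


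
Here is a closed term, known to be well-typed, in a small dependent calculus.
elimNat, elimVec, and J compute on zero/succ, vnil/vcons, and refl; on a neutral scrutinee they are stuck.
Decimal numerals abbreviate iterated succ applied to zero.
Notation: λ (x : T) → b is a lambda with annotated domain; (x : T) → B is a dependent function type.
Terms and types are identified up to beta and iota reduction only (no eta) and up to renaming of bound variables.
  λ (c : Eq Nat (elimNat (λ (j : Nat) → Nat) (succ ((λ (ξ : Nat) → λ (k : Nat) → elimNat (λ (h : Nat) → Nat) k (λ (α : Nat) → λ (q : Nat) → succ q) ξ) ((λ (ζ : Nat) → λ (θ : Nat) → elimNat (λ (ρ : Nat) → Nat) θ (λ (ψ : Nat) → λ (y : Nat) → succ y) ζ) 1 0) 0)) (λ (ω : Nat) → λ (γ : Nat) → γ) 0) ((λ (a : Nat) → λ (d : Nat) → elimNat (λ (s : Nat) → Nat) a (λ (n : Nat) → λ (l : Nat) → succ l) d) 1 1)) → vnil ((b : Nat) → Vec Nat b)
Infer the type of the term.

the term's type:
  (c : Eq Nat 2 2) → Vec ((j : Nat) → Vec Nat j) 0


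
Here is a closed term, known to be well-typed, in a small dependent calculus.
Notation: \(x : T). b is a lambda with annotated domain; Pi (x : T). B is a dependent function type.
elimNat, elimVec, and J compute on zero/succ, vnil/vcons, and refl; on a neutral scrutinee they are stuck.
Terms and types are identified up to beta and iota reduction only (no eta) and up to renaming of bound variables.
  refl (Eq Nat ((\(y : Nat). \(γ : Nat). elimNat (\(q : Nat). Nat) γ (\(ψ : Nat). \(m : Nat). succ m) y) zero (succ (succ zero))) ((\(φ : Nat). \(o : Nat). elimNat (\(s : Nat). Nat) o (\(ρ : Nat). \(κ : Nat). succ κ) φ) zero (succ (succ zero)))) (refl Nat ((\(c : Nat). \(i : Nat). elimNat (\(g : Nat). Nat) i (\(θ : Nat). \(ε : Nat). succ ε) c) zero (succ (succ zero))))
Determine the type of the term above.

the term's type:
  Eq (Eq Nat (succ (succ zero)) (succ (succ zero))) (refl Nat (succ (succ zero))) (refl Nat (succ (succ zero)))


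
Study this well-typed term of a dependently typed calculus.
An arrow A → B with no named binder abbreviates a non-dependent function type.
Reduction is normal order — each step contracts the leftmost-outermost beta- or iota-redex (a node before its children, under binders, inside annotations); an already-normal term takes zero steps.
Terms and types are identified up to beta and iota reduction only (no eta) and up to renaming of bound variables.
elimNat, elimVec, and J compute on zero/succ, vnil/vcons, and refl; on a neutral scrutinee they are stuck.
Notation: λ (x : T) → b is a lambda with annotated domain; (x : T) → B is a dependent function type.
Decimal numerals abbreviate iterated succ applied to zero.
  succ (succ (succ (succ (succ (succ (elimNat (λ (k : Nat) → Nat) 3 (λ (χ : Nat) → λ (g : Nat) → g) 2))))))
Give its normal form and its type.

normal form:
  9
type:
  Nat


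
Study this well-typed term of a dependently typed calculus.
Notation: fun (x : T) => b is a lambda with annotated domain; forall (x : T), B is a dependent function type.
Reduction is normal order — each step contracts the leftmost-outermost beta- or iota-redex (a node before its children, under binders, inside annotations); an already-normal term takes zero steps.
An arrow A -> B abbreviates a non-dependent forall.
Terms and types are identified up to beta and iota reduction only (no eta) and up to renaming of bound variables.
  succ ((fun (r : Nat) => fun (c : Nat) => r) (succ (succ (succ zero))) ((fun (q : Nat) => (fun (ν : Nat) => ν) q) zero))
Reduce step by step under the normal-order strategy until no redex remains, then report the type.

normal-order reduction:
  succ ((fun (r : Nat) => fun (c : Nat) => r) (succ (succ (succ zero))) ((fun (q : Nat) => (fun (ν : Nat) => ν) q) zero))
  ~> succ ((fun (r : Nat) => succ (succ (succ zero))) ((fun (c : Nat) => (fun (q : Nat) => q) c) zero))
  ~> succ (succ (succ (succ zero)))
type:
  Nat


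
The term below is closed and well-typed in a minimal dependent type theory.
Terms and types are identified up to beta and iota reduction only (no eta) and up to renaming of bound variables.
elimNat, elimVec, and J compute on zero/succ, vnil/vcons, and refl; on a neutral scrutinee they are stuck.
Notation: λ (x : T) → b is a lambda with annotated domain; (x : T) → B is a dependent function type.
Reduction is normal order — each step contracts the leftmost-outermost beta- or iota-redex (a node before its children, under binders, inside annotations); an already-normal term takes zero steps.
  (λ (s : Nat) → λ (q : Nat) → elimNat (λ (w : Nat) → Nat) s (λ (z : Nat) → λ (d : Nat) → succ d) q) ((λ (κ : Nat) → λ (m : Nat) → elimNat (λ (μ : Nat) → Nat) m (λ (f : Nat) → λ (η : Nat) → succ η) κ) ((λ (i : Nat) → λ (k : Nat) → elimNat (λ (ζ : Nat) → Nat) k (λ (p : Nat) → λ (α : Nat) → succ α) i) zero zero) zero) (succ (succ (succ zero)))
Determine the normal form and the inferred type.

normal form:
  succ (succ (succ zero))
the term's type:
  Nat


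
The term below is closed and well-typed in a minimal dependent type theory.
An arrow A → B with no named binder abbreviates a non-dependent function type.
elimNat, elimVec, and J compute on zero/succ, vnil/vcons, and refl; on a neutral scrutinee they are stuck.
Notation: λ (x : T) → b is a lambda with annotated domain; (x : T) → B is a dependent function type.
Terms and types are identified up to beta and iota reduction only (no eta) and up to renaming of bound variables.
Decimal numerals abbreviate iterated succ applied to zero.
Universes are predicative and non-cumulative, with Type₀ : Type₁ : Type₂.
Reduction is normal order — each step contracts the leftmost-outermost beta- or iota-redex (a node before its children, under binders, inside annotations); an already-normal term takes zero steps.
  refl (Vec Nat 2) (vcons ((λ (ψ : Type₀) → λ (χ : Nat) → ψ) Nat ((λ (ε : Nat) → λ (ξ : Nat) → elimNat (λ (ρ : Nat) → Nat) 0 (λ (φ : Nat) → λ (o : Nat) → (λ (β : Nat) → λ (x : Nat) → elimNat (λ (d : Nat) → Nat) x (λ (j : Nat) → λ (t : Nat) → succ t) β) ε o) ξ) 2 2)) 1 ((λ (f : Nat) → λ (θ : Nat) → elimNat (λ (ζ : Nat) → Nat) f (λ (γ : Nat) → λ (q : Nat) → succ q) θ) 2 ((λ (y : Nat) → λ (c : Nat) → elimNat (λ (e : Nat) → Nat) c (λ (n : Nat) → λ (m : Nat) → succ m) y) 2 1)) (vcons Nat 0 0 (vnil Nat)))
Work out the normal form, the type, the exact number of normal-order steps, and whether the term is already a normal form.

reduced normal form:
  refl (Vec Nat 2) (vcons Nat 1 5 (vcons Nat 0 0 (vnil Nat)))
type:
  Eq (Vec Nat 2) (vcons Nat 1 5 (vcons Nat 0 0 (vnil Nat))) (vcons Nat 1 5 (vcons Nat 0 0 (vnil Nat)))
steps to reach normal form (normal order): 23
already normal: no
first redex: a beta-redex


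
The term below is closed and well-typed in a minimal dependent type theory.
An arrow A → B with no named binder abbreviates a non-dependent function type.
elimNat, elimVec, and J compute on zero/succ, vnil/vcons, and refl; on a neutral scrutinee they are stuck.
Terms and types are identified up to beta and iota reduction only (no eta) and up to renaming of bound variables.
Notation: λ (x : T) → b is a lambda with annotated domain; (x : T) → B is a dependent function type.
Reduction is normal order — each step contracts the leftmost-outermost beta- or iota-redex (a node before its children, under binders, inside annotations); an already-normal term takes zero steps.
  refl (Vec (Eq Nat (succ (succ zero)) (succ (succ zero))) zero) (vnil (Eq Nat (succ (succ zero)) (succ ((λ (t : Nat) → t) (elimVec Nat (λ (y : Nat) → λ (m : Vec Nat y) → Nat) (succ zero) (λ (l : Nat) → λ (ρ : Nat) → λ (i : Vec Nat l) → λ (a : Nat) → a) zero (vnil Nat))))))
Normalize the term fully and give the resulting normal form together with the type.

reduced normal form:
  refl (Vec (Eq Nat (succ (succ zero)) (succ (succ zero))) zero) (vnil (Eq Nat (succ (succ zero)) (succ (succ zero))))
the term's type:
  Eq (Vec (Eq Nat (succ (succ zero)) (succ (succ zero))) zero) (vnil (Eq Nat (succ (succ zero)) (succ (succ zero)))) (vnil (Eq Nat (succ (succ zero)) (succ (succ zero))))


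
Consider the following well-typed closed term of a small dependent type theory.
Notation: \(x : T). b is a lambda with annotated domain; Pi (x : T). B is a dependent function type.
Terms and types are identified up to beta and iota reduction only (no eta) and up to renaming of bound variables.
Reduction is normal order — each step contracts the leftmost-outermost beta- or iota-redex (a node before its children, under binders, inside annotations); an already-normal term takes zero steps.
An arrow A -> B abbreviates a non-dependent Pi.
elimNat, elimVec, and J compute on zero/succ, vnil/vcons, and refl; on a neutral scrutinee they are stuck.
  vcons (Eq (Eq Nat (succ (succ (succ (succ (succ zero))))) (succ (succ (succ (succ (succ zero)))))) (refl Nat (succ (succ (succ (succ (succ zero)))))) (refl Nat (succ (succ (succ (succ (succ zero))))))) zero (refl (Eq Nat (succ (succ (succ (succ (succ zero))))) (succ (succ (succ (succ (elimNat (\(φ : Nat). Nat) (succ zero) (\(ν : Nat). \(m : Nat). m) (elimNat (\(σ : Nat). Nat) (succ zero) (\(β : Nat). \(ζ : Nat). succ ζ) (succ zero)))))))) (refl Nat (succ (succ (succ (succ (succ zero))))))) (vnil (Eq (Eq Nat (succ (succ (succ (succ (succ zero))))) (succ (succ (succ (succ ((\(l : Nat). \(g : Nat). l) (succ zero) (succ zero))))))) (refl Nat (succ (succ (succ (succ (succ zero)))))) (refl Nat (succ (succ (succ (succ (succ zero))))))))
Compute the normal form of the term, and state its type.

reduced normal form:
  vcons (Eq (Eq Nat (succ (succ (succ (succ (succ zero))))) (succ (succ (succ (succ (succ zero)))))) (refl Nat (succ (succ (succ (succ (succ zero)))))) (refl Nat (succ (succ (succ (succ (succ zero))))))) zero (refl (Eq Nat (succ (succ (succ (succ (succ zero))))) (succ (succ (succ (succ (succ zero)))))) (refl Nat (succ (succ (succ (succ (succ zero))))))) (vnil (Eq (Eq Nat (succ (succ (succ (succ (succ zero))))) (succ (succ (succ (succ (succ zero)))))) (refl Nat (succ (succ (succ (succ (succ zero)))))) (refl Nat (succ (succ (succ (succ (succ zero))))))))
type:
  Vec (Eq (Eq Nat (succ (succ (succ (succ (succ zero))))) (succ (succ (succ (succ (succ zero)))))) (refl Nat (succ (succ (succ (succ (succ zero)))))) (refl Nat (succ (succ (succ (succ (succ zero))))))) (succ zero)
observation: the leftmost-outermost redex is an elimNat iota-redex, and normalization takes 13 steps.


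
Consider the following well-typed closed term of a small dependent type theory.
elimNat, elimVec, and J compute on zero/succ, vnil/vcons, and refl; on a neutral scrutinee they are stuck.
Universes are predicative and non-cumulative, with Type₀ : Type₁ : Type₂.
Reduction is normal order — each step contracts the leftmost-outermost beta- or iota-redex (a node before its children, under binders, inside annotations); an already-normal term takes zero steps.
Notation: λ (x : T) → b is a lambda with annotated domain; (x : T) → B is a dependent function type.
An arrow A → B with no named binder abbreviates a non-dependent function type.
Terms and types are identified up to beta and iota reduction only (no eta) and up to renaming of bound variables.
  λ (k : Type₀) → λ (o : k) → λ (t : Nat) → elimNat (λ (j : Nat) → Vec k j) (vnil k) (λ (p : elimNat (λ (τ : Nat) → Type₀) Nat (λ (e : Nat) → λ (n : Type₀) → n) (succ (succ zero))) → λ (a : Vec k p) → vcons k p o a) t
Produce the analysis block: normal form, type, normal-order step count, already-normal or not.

normal form:
  λ (k : Type₀) → λ (o : k) → λ (t : Nat) → elimNat (λ (j : Nat) → Vec k j) (vnil k) (λ (p : Nat) → λ (τ : Vec k p) → vcons k p o τ) t
type:
  (k : Type₀) → k → (o : Nat) → Vec k o
reduction steps (normal order): 7
started in normal form: no
first redex: an elimNat iota-redex


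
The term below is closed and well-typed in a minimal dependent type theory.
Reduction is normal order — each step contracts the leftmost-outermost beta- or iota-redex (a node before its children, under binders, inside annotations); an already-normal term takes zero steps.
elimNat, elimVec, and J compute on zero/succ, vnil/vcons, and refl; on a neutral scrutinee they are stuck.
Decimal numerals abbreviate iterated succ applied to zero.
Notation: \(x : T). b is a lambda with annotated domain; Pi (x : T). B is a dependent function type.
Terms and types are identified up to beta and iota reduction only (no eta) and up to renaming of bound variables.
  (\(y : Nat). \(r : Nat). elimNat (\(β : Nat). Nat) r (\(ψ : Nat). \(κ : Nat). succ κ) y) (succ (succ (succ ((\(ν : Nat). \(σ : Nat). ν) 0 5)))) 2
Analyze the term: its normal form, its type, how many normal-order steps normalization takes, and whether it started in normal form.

normal form:
  5
inferred type:
  Nat
normal-order step count: 14
already normal: no
first redex: a beta-redex


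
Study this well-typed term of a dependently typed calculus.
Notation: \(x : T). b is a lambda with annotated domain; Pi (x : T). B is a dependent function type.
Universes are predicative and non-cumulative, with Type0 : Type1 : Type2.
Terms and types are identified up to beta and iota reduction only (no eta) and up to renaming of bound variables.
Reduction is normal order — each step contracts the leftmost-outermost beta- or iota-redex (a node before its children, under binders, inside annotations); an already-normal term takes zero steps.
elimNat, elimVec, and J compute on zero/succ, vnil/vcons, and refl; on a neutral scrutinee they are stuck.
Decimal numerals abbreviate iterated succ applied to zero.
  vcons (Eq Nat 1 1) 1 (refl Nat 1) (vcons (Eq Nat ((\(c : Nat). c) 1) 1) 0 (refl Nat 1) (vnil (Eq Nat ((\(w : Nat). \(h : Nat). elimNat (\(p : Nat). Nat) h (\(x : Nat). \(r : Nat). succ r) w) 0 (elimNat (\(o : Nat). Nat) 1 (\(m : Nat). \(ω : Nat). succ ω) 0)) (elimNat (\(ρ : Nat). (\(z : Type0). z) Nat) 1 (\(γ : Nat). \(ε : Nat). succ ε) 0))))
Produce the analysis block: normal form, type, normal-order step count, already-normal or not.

normal form:
  vcons (Eq Nat 1 1) 1 (refl Nat 1) (vcons (Eq Nat 1 1) 0 (refl Nat 1) (vnil (Eq Nat 1 1)))
the term's type:
  Vec (Eq Nat 1 1) 2
steps to reach normal form (normal order): 6
started in normal form: no
first contracted redex: a beta-redex


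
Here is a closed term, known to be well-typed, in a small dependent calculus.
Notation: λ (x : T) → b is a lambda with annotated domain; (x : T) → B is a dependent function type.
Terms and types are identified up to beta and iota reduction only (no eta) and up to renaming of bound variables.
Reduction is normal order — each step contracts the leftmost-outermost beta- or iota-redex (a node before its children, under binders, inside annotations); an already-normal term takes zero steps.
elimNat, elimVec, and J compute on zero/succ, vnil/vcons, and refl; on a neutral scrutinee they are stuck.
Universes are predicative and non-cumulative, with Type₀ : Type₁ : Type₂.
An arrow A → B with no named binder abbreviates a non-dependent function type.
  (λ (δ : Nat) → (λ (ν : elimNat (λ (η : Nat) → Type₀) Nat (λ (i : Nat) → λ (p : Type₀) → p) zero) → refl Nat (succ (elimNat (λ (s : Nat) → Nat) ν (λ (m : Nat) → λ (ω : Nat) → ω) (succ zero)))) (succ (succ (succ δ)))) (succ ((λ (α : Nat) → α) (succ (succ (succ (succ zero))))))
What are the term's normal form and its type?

resulting normal form:
  refl Nat (succ (succ (succ (succ (succ (succ (succ (succ (succ zero)))))))))
the term's type:
  Eq Nat (succ (succ (succ (succ (succ (succ (succ (succ (succ zero))))))))) (succ (succ (succ (succ (succ (succ (succ (succ (succ zero)))))))))


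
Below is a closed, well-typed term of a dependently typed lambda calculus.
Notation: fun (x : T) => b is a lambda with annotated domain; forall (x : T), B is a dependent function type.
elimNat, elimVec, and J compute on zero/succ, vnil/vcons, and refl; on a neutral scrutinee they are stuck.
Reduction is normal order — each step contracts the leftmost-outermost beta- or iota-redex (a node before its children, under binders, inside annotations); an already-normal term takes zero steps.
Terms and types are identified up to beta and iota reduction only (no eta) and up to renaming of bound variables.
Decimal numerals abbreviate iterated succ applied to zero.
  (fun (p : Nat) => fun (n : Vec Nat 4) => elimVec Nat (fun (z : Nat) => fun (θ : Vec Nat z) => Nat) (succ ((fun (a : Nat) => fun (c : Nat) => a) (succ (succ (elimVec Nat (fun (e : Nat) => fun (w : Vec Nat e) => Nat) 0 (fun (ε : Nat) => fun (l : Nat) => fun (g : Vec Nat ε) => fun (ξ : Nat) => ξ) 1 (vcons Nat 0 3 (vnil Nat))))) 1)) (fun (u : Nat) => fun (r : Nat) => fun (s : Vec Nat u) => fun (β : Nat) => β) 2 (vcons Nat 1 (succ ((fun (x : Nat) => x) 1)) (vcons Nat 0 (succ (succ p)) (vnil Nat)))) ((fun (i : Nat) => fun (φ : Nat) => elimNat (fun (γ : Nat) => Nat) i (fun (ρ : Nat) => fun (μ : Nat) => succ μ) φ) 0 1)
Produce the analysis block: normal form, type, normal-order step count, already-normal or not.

reduced normal form:
  fun (p : Vec Nat 4) => 3
inferred type:
  forall (p : Vec Nat 4), Nat
normal-order step count: 20
term was already normal: no
first contracted redex: a beta-redex


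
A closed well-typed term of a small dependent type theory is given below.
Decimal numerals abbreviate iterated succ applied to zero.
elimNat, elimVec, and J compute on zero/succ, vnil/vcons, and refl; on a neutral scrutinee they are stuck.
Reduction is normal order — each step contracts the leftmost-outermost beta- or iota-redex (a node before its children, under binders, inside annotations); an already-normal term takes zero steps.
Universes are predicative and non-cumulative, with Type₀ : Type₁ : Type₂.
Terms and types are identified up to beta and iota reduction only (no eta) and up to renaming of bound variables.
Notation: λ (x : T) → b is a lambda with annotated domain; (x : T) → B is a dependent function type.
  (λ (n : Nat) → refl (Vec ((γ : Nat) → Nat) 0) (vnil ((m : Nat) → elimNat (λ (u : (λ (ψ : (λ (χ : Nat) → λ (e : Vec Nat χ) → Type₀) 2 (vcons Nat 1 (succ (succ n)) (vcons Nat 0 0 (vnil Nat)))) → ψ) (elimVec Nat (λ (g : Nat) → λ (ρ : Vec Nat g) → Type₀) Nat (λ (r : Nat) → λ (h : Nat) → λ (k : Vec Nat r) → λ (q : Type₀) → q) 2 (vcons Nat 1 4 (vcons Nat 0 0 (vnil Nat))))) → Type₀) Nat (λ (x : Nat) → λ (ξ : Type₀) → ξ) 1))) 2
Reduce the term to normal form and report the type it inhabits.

resulting normal form:
  refl (Vec ((n : Nat) → Nat) 0) (vnil ((γ : Nat) → Nat))
type:
  Eq (Vec ((n : Nat) → Nat) 0) (vnil ((γ : Nat) → Nat)) (vnil ((m : Nat) → Nat))
observation: the leftmost-outermost redex is a beta-redex, and normalization takes 5 steps.


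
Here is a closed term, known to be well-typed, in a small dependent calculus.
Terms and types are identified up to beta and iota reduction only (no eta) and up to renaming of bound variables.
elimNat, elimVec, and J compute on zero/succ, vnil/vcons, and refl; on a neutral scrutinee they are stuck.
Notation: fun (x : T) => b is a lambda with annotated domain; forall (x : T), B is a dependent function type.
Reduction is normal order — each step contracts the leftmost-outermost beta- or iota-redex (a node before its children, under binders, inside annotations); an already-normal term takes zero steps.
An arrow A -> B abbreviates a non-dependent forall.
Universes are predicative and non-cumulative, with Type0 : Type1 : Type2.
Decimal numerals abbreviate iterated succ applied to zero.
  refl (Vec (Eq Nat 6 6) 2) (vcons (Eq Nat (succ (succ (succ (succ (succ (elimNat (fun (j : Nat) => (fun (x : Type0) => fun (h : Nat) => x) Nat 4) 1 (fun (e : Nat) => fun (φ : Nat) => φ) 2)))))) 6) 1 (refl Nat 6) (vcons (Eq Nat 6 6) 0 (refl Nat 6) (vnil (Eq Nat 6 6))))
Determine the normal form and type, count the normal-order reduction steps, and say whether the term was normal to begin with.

normal form:
  refl (Vec (Eq Nat 6 6) 2) (vcons (Eq Nat 6 6) 1 (refl Nat 6) (vcons (Eq Nat 6 6) 0 (refl Nat 6) (vnil (Eq Nat 6 6))))
the term's type:
  Eq (Vec (Eq Nat 6 6) 2) (vcons (Eq Nat 6 6) 1 (refl Nat 6) (vcons (Eq Nat 6 6) 0 (refl Nat 6) (vnil (Eq Nat 6 6)))) (vcons (Eq Nat 6 6) 1 (refl Nat 6) (vcons (Eq Nat 6 6) 0 (refl Nat 6) (vnil (Eq Nat 6 6))))
normal-order step count: 7
started in normal form: no
first contracted redex: an elimNat iota-redex


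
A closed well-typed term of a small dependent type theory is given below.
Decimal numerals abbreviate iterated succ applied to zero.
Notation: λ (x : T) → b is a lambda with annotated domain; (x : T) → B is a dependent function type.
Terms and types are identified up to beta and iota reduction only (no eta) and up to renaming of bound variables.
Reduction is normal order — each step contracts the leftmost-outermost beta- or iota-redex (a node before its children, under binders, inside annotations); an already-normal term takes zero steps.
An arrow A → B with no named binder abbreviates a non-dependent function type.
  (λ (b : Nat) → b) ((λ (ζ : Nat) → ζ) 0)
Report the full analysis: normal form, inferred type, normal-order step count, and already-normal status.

reduced normal form:
  0
the term's type:
  Nat
normal-order step count: 2
already normal: no
first redex: a beta-redex


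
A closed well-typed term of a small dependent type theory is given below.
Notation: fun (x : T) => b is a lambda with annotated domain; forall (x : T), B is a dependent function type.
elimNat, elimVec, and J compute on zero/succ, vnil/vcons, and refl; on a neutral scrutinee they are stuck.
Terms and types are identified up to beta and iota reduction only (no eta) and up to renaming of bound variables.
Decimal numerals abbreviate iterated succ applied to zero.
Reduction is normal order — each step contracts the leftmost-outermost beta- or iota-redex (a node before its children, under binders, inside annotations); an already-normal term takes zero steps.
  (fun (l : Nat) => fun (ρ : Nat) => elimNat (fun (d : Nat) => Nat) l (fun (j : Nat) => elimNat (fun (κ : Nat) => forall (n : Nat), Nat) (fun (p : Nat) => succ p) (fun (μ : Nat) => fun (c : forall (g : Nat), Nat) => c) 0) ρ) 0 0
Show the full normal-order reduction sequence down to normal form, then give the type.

normal-order reduction:
  (fun (l : Nat) => fun (ρ : Nat) => elimNat (fun (d : Nat) => Nat) l (fun (j : Nat) => elimNat (fun (κ : Nat) => forall (n : Nat), Nat) (fun (p : Nat) => succ p) (fun (μ : Nat) => fun (c : forall (g : Nat), Nat) => c) 0) ρ) 0 0
  ~> (fun (l : Nat) => elimNat (fun (ρ : Nat) => Nat) 0 (fun (d : Nat) => elimNat (fun (j : Nat) => forall (κ : Nat), Nat) (fun (n : Nat) => succ n) (fun (p : Nat) => fun (μ : forall (c : Nat), Nat) => μ) 0) l) 0
  ~> elimNat (fun (l : Nat) => Nat) 0 (fun (ρ : Nat) => elimNat (fun (d : Nat) => forall (j : Nat), Nat) (fun (κ : Nat) => succ κ) (fun (n : Nat) => fun (p : forall (μ : Nat), Nat) => p) 0) 0
  ~> 0
inferred type:
  Nat


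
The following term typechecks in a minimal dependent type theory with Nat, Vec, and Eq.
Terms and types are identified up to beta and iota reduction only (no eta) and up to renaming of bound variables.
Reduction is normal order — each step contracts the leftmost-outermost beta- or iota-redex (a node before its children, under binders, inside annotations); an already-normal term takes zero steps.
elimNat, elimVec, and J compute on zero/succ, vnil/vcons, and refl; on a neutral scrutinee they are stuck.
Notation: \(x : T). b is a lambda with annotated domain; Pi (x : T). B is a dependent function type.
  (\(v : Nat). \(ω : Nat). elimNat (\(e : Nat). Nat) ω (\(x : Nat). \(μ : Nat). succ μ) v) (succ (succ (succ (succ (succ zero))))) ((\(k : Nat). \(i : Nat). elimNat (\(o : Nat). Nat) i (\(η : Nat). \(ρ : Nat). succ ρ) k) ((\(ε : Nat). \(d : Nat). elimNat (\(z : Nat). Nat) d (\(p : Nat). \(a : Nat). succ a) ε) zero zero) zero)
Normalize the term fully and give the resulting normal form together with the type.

resulting normal form:
  succ (succ (succ (succ (succ zero))))
type:
  Nat


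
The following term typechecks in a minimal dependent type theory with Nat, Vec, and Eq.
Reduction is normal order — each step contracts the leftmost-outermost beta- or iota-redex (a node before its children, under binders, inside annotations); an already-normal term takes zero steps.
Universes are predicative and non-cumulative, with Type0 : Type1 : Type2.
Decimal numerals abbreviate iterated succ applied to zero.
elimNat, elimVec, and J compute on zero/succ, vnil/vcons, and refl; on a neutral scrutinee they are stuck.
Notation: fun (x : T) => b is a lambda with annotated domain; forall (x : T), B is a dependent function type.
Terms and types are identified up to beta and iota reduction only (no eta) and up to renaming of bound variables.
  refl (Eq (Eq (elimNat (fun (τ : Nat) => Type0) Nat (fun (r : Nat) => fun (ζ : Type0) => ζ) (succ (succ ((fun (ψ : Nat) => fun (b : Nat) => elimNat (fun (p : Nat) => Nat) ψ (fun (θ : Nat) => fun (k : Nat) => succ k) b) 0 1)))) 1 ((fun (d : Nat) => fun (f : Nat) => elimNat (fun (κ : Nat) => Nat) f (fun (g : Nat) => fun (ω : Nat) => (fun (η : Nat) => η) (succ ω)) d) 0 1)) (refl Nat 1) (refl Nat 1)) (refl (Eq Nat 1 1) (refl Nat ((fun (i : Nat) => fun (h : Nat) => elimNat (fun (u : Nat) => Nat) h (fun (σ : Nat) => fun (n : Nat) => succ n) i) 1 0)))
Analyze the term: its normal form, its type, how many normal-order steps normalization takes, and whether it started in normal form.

reduced normal form:
  refl (Eq (Eq Nat 1 1) (refl Nat 1) (refl Nat 1)) (refl (Eq Nat 1 1) (refl Nat 1))
type:
  Eq (Eq (Eq Nat 1 1) (refl Nat 1) (refl Nat 1)) (refl (Eq Nat 1 1) (refl Nat 1)) (refl (Eq Nat 1 1) (refl Nat 1))
normal-order step count: 25
term was already normal: no
first contracted redex: an elimNat iota-redex


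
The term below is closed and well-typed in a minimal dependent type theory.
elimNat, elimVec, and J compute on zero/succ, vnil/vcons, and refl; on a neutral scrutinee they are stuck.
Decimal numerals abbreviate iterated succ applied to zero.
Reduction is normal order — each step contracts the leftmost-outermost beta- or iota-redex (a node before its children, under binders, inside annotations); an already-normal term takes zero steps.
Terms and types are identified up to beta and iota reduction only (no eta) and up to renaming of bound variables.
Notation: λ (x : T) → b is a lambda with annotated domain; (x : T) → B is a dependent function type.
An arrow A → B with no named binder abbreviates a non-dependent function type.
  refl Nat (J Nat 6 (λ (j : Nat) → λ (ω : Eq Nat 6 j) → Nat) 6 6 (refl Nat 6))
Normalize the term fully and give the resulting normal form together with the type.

resulting normal form:
  refl Nat 6
the term's type:
  Eq Nat 6 6
observation: contracting a J iota-redex first, the term normalizes in 1 step.


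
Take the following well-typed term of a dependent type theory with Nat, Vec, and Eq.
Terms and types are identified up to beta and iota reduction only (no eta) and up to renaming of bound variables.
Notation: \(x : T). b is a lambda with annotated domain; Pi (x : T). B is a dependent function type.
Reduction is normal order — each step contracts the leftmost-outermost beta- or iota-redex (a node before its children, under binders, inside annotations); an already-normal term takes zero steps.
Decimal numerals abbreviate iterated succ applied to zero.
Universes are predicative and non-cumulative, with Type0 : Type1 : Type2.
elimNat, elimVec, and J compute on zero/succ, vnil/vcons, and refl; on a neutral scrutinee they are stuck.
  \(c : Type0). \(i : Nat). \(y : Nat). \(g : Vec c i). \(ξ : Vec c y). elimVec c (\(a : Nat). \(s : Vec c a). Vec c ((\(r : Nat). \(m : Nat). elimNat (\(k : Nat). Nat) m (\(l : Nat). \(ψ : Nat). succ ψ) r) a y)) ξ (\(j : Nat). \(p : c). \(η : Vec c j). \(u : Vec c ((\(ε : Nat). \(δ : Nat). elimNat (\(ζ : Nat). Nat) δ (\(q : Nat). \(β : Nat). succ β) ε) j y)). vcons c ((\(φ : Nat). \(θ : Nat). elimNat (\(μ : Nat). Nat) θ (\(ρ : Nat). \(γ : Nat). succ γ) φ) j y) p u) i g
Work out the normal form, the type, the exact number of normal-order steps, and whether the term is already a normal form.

resulting normal form:
  \(c : Type0). \(i : Nat). \(y : Nat). \(g : Vec c i). \(ξ : Vec c y). elimVec c (\(a : Nat). \(s : Vec c a). Vec c (elimNat (\(r : Nat). Nat) y (\(m : Nat). \(k : Nat). succ k) a)) ξ (\(l : Nat). \(ψ : c). \(j : Vec c l). \(p : Vec c (elimNat (\(η : Nat). Nat) y (\(u : Nat). \(ε : Nat). succ ε) l)). vcons c (elimNat (\(δ : Nat). Nat) y (\(ζ : Nat). \(q : Nat). succ q) l) ψ p) i g
inferred type:
  Pi (c : Type0). Pi (i : Nat). Pi (y : Nat). Pi (g : Vec c i). Pi (ξ : Vec c y). Vec c (elimNat (\(a : Nat). Nat) y (\(s : Nat). \(r : Nat). succ r) i)
steps to reach normal form (normal order): 6
started in normal form: no
first contracted redex: a beta-redex


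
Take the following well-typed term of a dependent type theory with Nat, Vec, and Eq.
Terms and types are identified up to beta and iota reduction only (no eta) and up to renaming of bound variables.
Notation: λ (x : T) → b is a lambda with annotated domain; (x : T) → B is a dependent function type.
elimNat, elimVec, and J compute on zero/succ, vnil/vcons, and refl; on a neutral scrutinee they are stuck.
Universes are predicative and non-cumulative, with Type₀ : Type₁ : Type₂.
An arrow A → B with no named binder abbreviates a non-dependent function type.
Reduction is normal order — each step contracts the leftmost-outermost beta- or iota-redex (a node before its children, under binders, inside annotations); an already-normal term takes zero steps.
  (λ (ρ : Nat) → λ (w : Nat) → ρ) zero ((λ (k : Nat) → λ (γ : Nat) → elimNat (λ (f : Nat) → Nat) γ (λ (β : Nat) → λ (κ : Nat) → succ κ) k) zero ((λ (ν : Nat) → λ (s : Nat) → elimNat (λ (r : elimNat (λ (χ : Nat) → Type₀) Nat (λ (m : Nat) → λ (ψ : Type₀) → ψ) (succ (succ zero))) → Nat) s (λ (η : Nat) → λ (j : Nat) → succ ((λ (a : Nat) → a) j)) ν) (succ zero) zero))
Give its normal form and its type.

resulting normal form:
  zero
the term's type:
  Nat
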